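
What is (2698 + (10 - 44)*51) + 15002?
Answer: 15966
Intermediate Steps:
(2698 + (10 - 44)*51) + 15002 = (2698 - 34*51) + 15002 = (2698 - 1734) + 15002 = 964 + 15002 = 15966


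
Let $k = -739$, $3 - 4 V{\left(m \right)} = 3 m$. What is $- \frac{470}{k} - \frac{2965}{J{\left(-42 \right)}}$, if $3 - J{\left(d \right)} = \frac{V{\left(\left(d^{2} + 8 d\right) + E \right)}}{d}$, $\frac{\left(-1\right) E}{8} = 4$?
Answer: $\frac{123280250}{906753} \approx 135.96$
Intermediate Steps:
$E = -32$ ($E = \left(-8\right) 4 = -32$)
$V{\left(m \right)} = \frac{3}{4} - \frac{3 m}{4}$
$J{\left(d \right)} = 3 - \frac{\frac{99}{4} - 6 d - \frac{3 d^{2}}{4}}{d}$ ($J{\left(d \right)} = 3 - \frac{\frac{3}{4} - \frac{3 \left(\left(d^{2} + 8 d\right) - 32\right)}{4}}{d} = 3 - \frac{\frac{3}{4} - \frac{3 \left(-32 + d^{2} + 8 d\right)}{4}}{d} = 3 - \frac{\frac{3}{4} - \left(-24 + 6 d + \frac{3 d^{2}}{4}\right)}{d} = 3 - \frac{\frac{99}{4} - 6 d - \frac{3 d^{2}}{4}}{d}$)
$- \frac{470}{k} - \frac{2965}{J{\left(-42 \right)}} = - \frac{470}{-739} - \frac{2965}{9 - \frac{99}{4 \left(-42\right)} + \frac{3}{4} \left(-42\right)} = \left(-470\right) \left(- \frac{1}{739}\right) - \frac{2965}{9 - - \frac{33}{56} - \frac{63}{2}} = \frac{470}{739} - \frac{2965}{9 + \frac{33}{56} - \frac{63}{2}} = \frac{470}{739} - \frac{2965}{- \frac{1227}{56}} = \frac{470}{739} - - \frac{166040}{1227} = \frac{470}{739} + \frac{166040}{1227} = \frac{123280250}{906753}$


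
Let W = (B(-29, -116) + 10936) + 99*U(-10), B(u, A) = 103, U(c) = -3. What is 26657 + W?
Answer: 37399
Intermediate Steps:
W = 10742 (W = (103 + 10936) + 99*(-3) = 11039 - 297 = 10742)
26657 + W = 26657 + 10742 = 37399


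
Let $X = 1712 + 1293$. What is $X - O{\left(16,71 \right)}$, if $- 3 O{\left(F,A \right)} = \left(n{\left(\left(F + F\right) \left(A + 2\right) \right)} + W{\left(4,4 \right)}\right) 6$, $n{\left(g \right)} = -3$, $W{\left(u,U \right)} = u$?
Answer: $3007$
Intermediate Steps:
$X = 3005$
$O{\left(F,A \right)} = -2$ ($O{\left(F,A \right)} = - \frac{\left(-3 + 4\right) 6}{3} = - \frac{1 \cdot 6}{3} = \left(- \frac{1}{3}\right) 6 = -2$)
$X - O{\left(16,71 \right)} = 3005 - -2 = 3005 + 2 = 3007$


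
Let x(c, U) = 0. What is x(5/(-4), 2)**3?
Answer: 0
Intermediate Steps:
x(5/(-4), 2)**3 = 0**3 = 0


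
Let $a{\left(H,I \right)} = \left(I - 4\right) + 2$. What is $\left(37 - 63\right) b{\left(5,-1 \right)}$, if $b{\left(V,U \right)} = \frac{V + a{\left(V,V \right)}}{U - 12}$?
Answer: $16$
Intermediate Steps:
$a{\left(H,I \right)} = -2 + I$ ($a{\left(H,I \right)} = \left(-4 + I\right) + 2 = -2 + I$)
$b{\left(V,U \right)} = \frac{-2 + 2 V}{-12 + U}$ ($b{\left(V,U \right)} = \frac{V + \left(-2 + V\right)}{U - 12} = \frac{-2 + 2 V}{-12 + U}$)
$\left(37 - 63\right) b{\left(5,-1 \right)} = \left(37 - 63\right) \frac{2 \left(-1 + 5\right)}{-12 - 1} = - 26 \cdot 2 \frac{1}{-13} \cdot 4 = - 26 \cdot 2 \left(- \frac{1}{13}\right) 4 = \left(-26\right) \left(- \frac{8}{13}\right) = 16$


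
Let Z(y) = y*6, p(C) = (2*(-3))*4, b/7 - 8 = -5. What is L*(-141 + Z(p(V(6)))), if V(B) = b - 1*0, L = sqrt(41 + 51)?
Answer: -570*sqrt(23) ≈ -2733.6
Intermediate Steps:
L = 2*sqrt(23) (L = sqrt(92) = 2*sqrt(23) ≈ 9.5917)
b = 21 (b = 56 + 7*(-5) = 56 - 35 = 21)
V(B) = 21 (V(B) = 21 - 1*0 = 21 + 0 = 21)
p(C) = -24 (p(C) = -6*4 = -24)
Z(y) = 6*y
L*(-141 + Z(p(V(6)))) = (2*sqrt(23))*(-141 + 6*(-24)) = (2*sqrt(23))*(-141 - 144) = (2*sqrt(23))*(-285) = -570*sqrt(23)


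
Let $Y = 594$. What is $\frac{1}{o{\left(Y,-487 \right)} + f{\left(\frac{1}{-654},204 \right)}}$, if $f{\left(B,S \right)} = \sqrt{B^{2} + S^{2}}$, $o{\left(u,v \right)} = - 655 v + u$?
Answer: $\frac{136689051564}{43682932609942499} - \frac{654 \sqrt{17799829057}}{43682932609942499} \approx 3.1271 \cdot 10^{-6}$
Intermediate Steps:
$o{\left(u,v \right)} = u - 655 v$
$\frac{1}{o{\left(Y,-487 \right)} + f{\left(\frac{1}{-654},204 \right)}} = \frac{1}{\left(594 - -318985\right) + \sqrt{\left(\frac{1}{-654}\right)^{2} + 204^{2}}} = \frac{1}{\left(594 + 318985\right) + \sqrt{\left(- \frac{1}{654}\right)^{2} + 41616}} = \frac{1}{319579 + \sqrt{\frac{1}{427716} + 41616}} = \frac{1}{319579 + \sqrt{\frac{17799829057}{427716}}} = \frac{1}{319579 + \frac{\sqrt{17799829057}}{654}}$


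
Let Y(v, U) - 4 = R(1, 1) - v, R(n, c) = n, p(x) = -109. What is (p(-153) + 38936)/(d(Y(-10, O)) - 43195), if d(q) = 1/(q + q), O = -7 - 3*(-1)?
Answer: -1164810/1295849 ≈ -0.89888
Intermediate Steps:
O = -4 (O = -7 - 1*(-3) = -7 + 3 = -4)
Y(v, U) = 5 - v (Y(v, U) = 4 + (1 - v) = 5 - v)
d(q) = 1/(2*q)
(p(-153) + 38936)/(d(Y(-10, O)) - 43195) = (-109 + 38936)/(1/(2*(5 - 1*(-10))) - 43195) = 38827/(1/(2*(5 + 10)) - 43195) = 38827/((1/2)/15 - 43195) = 38827/((1/2)*(1/15) - 43195) = 38827/(1/30 - 43195) = 38827/(-1295849/30) = 38827*(-30/1295849) = -1164810/1295849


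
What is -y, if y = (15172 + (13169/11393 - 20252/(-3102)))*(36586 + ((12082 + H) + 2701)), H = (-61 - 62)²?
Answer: -5945658641385478/5890181 ≈ -1.0094e+9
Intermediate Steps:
H = 15129 (H = (-123)² = 15129)
y = 5945658641385478/5890181 (y = (15172 + (13169/11393 - 20252/(-3102)))*(36586 + ((12082 + 15129) + 2701)) = (15172 + (13169*(1/11393) - 20252*(-1/3102)))*(36586 + (27211 + 2701)) = (15172 + (13169/11393 + 10126/1551))*(36586 + 29912) = (15172 + 135790637/17670543)*66498 = (268233269033/17670543)*66498 = 5945658641385478/5890181 ≈ 1.0094e+9)
-y = -1*5945658641385478/5890181 = -5945658641385478/5890181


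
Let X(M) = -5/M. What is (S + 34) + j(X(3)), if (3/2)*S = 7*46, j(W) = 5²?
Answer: 821/3 ≈ 273.67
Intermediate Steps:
j(W) = 25
S = 644/3 (S = 2*(7*46)/3 = (⅔)*322 = 644/3 ≈ 214.67)
(S + 34) + j(X(3)) = (644/3 + 34) + 25 = 746/3 + 25 = 821/3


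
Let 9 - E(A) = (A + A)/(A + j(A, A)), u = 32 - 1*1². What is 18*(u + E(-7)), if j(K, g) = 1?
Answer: 678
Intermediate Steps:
u = 31 (u = 32 - 1*1 = 32 - 1 = 31)
E(A) = 9 - 2*A/(1 + A) (E(A) = 9 - (A + A)/(A + 1) = 9 - 2*A/(1 + A))
18*(u + E(-7)) = 18*(31 + (9 + 7*(-7))/(1 - 7)) = 18*(31 + (9 - 49)/(-6)) = 18*(31 - ⅙*(-40)) = 18*(31 + 20/3) = 18*(113/3) = 678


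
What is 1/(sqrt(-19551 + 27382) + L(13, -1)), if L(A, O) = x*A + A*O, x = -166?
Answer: -2171/4705410 - sqrt(7831)/4705410 ≈ -0.00048019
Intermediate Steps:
L(A, O) = -166*A + A*O
1/(sqrt(-19551 + 27382) + L(13, -1)) = 1/(sqrt(-19551 + 27382) + 13*(-166 - 1)) = 1/(sqrt(7831) + 13*(-167)) = 1/(sqrt(7831) - 2171) = 1/(-2171 + sqrt(7831))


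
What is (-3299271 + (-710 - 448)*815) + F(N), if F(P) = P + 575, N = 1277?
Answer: -4241189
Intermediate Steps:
F(P) = 575 + P
(-3299271 + (-710 - 448)*815) + F(N) = (-3299271 + (-710 - 448)*815) + (575 + 1277) = (-3299271 - 1158*815) + 1852 = (-3299271 - 943770) + 1852 = -4243041 + 1852 = -4241189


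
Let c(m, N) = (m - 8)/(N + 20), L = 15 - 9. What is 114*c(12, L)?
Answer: 228/13 ≈ 17.538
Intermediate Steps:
L = 6
c(m, N) = (-8 + m)/(20 + N)
114*c(12, L) = 114*((-8 + 12)/(20 + 6)) = 114*(4/26) = 114*((1/26)*4) = 114*(2/13) = 228/13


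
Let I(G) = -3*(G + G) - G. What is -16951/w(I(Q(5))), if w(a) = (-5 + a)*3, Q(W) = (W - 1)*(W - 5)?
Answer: 16951/15 ≈ 1130.1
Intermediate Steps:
Q(W) = (-1 + W)*(-5 + W)
I(G) = -7*G (I(G) = -6*G - G = -7*G)
w(a) = -15 + 3*a
-16951/w(I(Q(5))) = -16951/(-15 + 3*(-7*(5 + 5**2 - 6*5))) = -16951/(-15 + 3*(-7*(5 + 25 - 30))) = -16951/(-15 + 3*(-7*0)) = -16951/(-15 + 3*0) = -16951/(-15 + 0) = -16951/(-15) = -16951*(-1/15) = 16951/15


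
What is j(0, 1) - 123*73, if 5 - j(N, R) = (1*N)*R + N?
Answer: -8974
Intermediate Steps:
j(N, R) = 5 - N - N*R (j(N, R) = 5 - ((1*N)*R + N) = 5 - (N*R + N) = 5 - (N + N*R) = 5 + (-N - N*R) = 5 - N - N*R)
j(0, 1) - 123*73 = (5 - 1*0 - 1*0*1) - 123*73 = (5 + 0 + 0) - 8979 = 5 - 8979 = -8974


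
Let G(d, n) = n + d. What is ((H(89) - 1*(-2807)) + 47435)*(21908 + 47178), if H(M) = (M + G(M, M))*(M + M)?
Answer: 6754400048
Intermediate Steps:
G(d, n) = d + n
H(M) = 6*M² (H(M) = (M + (M + M))*(M + M) = (M + 2*M)*(2*M) = (3*M)*(2*M) = 6*M²)
((H(89) - 1*(-2807)) + 47435)*(21908 + 47178) = ((6*89² - 1*(-2807)) + 47435)*(21908 + 47178) = ((6*7921 + 2807) + 47435)*69086 = ((47526 + 2807) + 47435)*69086 = (50333 + 47435)*69086 = 97768*69086 = 6754400048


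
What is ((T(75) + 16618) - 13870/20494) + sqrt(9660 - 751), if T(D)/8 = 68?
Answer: 175852079/10247 + sqrt(8909) ≈ 17256.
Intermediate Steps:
T(D) = 544 (T(D) = 8*68 = 544)
((T(75) + 16618) - 13870/20494) + sqrt(9660 - 751) = ((544 + 16618) - 13870/20494) + sqrt(9660 - 751) = (17162 - 13870*1/20494) + sqrt(8909) = (17162 - 6935/10247) + sqrt(8909) = 175852079/10247 + sqrt(8909)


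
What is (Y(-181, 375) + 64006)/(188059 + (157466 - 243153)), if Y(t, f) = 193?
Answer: 64199/102372 ≈ 0.62712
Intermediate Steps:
(Y(-181, 375) + 64006)/(188059 + (157466 - 243153)) = (193 + 64006)/(188059 + (157466 - 243153)) = 64199/(188059 - 85687) = 64199/102372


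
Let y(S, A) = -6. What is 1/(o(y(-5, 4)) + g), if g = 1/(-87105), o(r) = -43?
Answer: -87105/3745516 ≈ -0.023256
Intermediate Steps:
g = -1/87105 ≈ -1.1480e-5
1/(o(y(-5, 4)) + g) = 1/(-43 - 1/87105) = 1/(-3745516/87105) = -87105/3745516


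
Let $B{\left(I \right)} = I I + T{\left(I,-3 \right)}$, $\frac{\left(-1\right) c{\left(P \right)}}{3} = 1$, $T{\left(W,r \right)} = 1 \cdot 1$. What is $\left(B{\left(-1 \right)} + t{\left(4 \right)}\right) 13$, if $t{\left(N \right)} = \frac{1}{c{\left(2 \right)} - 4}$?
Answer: $\frac{169}{7} \approx 24.143$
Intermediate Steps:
$T{\left(W,r \right)} = 1$
$c{\left(P \right)} = -3$ ($c{\left(P \right)} = \left(-3\right) 1 = -3$)
$t{\left(N \right)} = - \frac{1}{7}$ ($t{\left(N \right)} = \frac{1}{-3 - 4} = \frac{1}{-7} = - \frac{1}{7}$)
$B{\left(I \right)} = 1 + I^{2}$ ($B{\left(I \right)} = I I + 1 = I^{2} + 1 = 1 + I^{2}$)
$\left(B{\left(-1 \right)} + t{\left(4 \right)}\right) 13 = \left(\left(1 + \left(-1\right)^{2}\right) - \frac{1}{7}\right) 13 = \left(\left(1 + 1\right) - \frac{1}{7}\right) 13 = \left(2 - \frac{1}{7}\right) 13 = \frac{13}{7} \cdot 13 = \frac{169}{7}$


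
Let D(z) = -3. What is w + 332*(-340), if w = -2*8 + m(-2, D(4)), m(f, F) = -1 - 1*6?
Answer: -112903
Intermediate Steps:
m(f, F) = -7 (m(f, F) = -1 - 6 = -7)
w = -23 (w = -2*8 - 7 = -16 - 7 = -23)
w + 332*(-340) = -23 + 332*(-340) = -23 - 112880 = -112903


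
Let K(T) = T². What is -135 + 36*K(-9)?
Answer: 2781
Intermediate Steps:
-135 + 36*K(-9) = -135 + 36*(-9)² = -135 + 36*81 = -135 + 2916 = 2781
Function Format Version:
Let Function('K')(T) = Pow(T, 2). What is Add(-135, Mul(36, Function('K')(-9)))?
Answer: 2781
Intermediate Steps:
Add(-135, Mul(36, Function('K')(-9))) = Add(-135, Mul(36, Pow(-9, 2))) = Add(-135, Mul(36, 81)) = Add(-135, 2916) = 2781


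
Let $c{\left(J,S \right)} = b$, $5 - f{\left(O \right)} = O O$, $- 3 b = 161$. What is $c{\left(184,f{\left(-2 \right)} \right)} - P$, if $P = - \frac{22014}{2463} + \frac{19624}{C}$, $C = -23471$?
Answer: $- \frac{2537395745}{57809073} \approx -43.893$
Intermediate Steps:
$b = - \frac{161}{3}$ ($b = \left(- \frac{1}{3}\right) 161 = - \frac{161}{3} \approx -53.667$)
$f{\left(O \right)} = 5 - O^{2}$ ($f{\left(O \right)} = 5 - O O = 5 - O^{2}$)
$c{\left(J,S \right)} = - \frac{161}{3}$
$P = - \frac{188341502}{19269691}$ ($P = - \frac{22014}{2463} + \frac{19624}{-23471} = \left(-22014\right) \frac{1}{2463} + 19624 \left(- \frac{1}{23471}\right) = - \frac{7338}{821} - \frac{19624}{23471} = - \frac{188341502}{19269691} \approx -9.774$)
$c{\left(184,f{\left(-2 \right)} \right)} - P = - \frac{161}{3} - - \frac{188341502}{19269691} = - \frac{161}{3} + \frac{188341502}{19269691} = - \frac{2537395745}{57809073}$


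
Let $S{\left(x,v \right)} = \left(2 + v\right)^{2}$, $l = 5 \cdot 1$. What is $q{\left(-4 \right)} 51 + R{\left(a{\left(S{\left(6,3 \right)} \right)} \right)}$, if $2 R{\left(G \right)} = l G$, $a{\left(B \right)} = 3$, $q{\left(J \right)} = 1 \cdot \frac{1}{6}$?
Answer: $16$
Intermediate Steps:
$l = 5$
$q{\left(J \right)} = \frac{1}{6}$ ($q{\left(J \right)} = 1 \cdot \frac{1}{6} = \frac{1}{6}$)
$R{\left(G \right)} = \frac{5 G}{2}$
$q{\left(-4 \right)} 51 + R{\left(a{\left(S{\left(6,3 \right)} \right)} \right)} = \frac{1}{6} \cdot 51 + \frac{5}{2} \cdot 3 = \frac{17}{2} + \frac{15}{2} = 16$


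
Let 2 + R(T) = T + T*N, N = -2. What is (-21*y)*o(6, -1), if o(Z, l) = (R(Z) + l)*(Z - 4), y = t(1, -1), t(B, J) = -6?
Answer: -2268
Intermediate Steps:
y = -6
R(T) = -2 - T (R(T) = -2 + (T + T*(-2)) = -2 + (T - 2*T) = -2 - T)
o(Z, l) = (-4 + Z)*(-2 + l - Z) (o(Z, l) = ((-2 - Z) + l)*(Z - 4) = (-2 + l - Z)*(-4 + Z) = (-4 + Z)*(-2 + l - Z))
(-21*y)*o(6, -1) = (-21*(-6))*(8 - 1*6**2 - 4*(-1) + 2*6 + 6*(-1)) = 126*(8 - 1*36 + 4 + 12 - 6) = 126*(8 - 36 + 4 + 12 - 6) = 126*(-18) = -2268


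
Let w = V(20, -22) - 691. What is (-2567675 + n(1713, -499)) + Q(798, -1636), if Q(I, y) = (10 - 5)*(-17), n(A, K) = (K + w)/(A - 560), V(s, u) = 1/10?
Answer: -29606284699/11530 ≈ -2.5678e+6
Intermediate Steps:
V(s, u) = ⅒
w = -6909/10 (w = ⅒ - 691 = -6909/10 ≈ -690.90)
n(A, K) = (-6909/10 + K)/(-560 + A) (n(A, K) = (K - 6909/10)/(A - 560) = (-6909/10 + K)/(-560 + A))
Q(I, y) = -85 (Q(I, y) = 5*(-17) = -85)
(-2567675 + n(1713, -499)) + Q(798, -1636) = (-2567675 + (-6909/10 - 499)/(-560 + 1713)) - 85 = (-2567675 - 11899/10/1153) - 85 = (-2567675 + (1/1153)*(-11899/10)) - 85 = (-2567675 - 11899/11530) - 85 = -29605304649/11530 - 85 = -29606284699/11530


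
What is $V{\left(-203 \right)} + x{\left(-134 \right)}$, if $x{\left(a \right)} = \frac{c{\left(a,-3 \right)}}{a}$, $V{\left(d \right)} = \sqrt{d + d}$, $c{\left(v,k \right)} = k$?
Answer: $\frac{3}{134} + i \sqrt{406} \approx 0.022388 + 20.149 i$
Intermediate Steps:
$V{\left(d \right)} = \sqrt{2} \sqrt{d}$ ($V{\left(d \right)} = \sqrt{2 d} = \sqrt{2} \sqrt{d}$)
$x{\left(a \right)} = - \frac{3}{a}$
$V{\left(-203 \right)} + x{\left(-134 \right)} = \sqrt{2} \sqrt{-203} - \frac{3}{-134} = \sqrt{2} i \sqrt{203} - - \frac{3}{134} = i \sqrt{406} + \frac{3}{134} = \frac{3}{134} + i \sqrt{406}$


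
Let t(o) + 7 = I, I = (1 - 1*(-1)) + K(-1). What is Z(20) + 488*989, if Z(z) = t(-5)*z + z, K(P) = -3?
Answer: 482492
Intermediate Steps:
I = -1 (I = (1 - 1*(-1)) - 3 = (1 + 1) - 3 = 2 - 3 = -1)
t(o) = -8 (t(o) = -7 - 1 = -8)
Z(z) = -7*z (Z(z) = -8*z + z = -7*z)
Z(20) + 488*989 = -7*20 + 488*989 = -140 + 482632 = 482492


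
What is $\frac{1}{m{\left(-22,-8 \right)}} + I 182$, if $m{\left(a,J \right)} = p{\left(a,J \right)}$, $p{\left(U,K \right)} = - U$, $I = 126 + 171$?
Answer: $\frac{1189189}{22} \approx 54054.0$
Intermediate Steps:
$I = 297$
$m{\left(a,J \right)} = - a$
$\frac{1}{m{\left(-22,-8 \right)}} + I 182 = \frac{1}{\left(-1\right) \left(-22\right)} + 297 \cdot 182 = \frac{1}{22} + 54054 = \frac{1189189}{22}$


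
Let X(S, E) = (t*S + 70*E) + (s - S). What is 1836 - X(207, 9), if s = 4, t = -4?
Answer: 2237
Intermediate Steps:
X(S, E) = 4 - 5*S + 70*E (X(S, E) = (-4*S + 70*E) + (4 - S) = 4 - 5*S + 70*E)
1836 - X(207, 9) = 1836 - (4 - 5*207 + 70*9) = 1836 - (4 - 1035 + 630) = 1836 - 1*(-401) = 1836 + 401 = 2237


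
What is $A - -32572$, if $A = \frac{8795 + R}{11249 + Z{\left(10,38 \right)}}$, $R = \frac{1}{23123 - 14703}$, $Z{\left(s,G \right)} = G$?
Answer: $\frac{3095604234781}{95036540} \approx 32573.0$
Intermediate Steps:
$R = \frac{1}{8420} \approx 0.00011876$
$A = \frac{74053901}{95036540}$ ($A = \frac{8795 + \frac{1}{8420}}{11249 + 38} = \frac{74053901}{8420 \cdot 11287} = \frac{74053901}{8420} \cdot \frac{1}{11287} = \frac{74053901}{95036540} \approx 0.77921$)
$A - -32572 = \frac{74053901}{95036540} - -32572 = \frac{74053901}{95036540} + 32572 = \frac{3095604234781}{95036540}$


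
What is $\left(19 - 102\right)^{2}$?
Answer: $6889$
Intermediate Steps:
$\left(19 - 102\right)^{2} = \left(-83\right)^{2} = 6889$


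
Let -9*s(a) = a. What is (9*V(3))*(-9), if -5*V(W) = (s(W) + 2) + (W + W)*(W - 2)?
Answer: 621/5 ≈ 124.20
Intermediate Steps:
s(a) = -a/9
V(W) = -⅖ + W/45 - 2*W*(-2 + W)/5 (V(W) = -((-W/9 + 2) + (W + W)*(W - 2))/5 = -((2 - W/9) + (2*W)*(-2 + W))/5 = -((2 - W/9) + 2*W*(-2 + W))/5 = -(2 - W/9 + 2*W*(-2 + W))/5 = -⅖ + W/45 - 2*W*(-2 + W)/5)
(9*V(3))*(-9) = (9*(-⅖ - ⅖*3² + (37/45)*3))*(-9) = (9*(-⅖ - ⅖*9 + 37/15))*(-9) = (9*(-⅖ - 18/5 + 37/15))*(-9) = (9*(-23/15))*(-9) = -69/5*(-9) = 621/5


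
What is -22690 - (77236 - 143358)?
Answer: 43432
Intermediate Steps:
-22690 - (77236 - 143358) = -22690 - 1*(-66122) = -22690 + 66122 = 43432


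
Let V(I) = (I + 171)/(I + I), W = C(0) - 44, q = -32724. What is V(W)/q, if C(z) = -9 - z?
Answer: 59/1734372 ≈ 3.4018e-5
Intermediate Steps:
W = -53 (W = (-9 - 1*0) - 44 = (-9 + 0) - 44 = -9 - 44 = -53)
V(I) = (171 + I)/(2*I) (V(I) = (171 + I)/((2*I)) = (171 + I)*(1/(2*I)) = (171 + I)/(2*I))
V(W)/q = ((½)*(171 - 53)/(-53))/(-32724) = ((½)*(-1/53)*118)*(-1/32724) = -59/53*(-1/32724) = 59/1734372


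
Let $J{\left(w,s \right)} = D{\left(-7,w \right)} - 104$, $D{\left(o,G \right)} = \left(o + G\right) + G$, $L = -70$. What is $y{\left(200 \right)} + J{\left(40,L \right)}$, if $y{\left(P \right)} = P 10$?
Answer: $1969$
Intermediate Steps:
$D{\left(o,G \right)} = o + 2 G$ ($D{\left(o,G \right)} = \left(G + o\right) + G = o + 2 G$)
$J{\left(w,s \right)} = -111 + 2 w$ ($J{\left(w,s \right)} = \left(-7 + 2 w\right) - 104 = -111 + 2 w$)
$y{\left(P \right)} = 10 P$
$y{\left(200 \right)} + J{\left(40,L \right)} = 10 \cdot 200 + \left(-111 + 2 \cdot 40\right) = 2000 + \left(-111 + 80\right) = 2000 - 31 = 1969$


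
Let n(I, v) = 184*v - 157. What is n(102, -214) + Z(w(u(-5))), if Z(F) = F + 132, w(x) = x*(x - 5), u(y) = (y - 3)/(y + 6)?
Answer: -39297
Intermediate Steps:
n(I, v) = -157 + 184*v
u(y) = (-3 + y)/(6 + y)
w(x) = x*(-5 + x)
Z(F) = 132 + F
n(102, -214) + Z(w(u(-5))) = (-157 + 184*(-214)) + (132 + ((-3 - 5)/(6 - 5))*(-5 + (-3 - 5)/(6 - 5))) = (-157 - 39376) + (132 + (-8/1)*(-5 - 8/1)) = -39533 + (132 + (1*(-8))*(-5 + 1*(-8))) = -39533 + (132 - 8*(-5 - 8)) = -39533 + (132 - 8*(-13)) = -39533 + (132 + 104) = -39533 + 236 = -39297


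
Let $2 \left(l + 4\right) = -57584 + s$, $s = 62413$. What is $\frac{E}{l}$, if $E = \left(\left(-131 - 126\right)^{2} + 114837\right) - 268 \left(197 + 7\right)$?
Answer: $\frac{252428}{4821} \approx 52.36$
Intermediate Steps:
$l = \frac{4821}{2}$ ($l = -4 + \frac{-57584 + 62413}{2} = -4 + \frac{1}{2} \cdot 4829 = -4 + \frac{4829}{2} = \frac{4821}{2} \approx 2410.5$)
$E = 126214$ ($E = \left(\left(-257\right)^{2} + 114837\right) - 54672 = \left(66049 + 114837\right) - 54672 = 180886 - 54672 = 126214$)
$\frac{E}{l} = \frac{126214}{\frac{4821}{2}} = 126214 \cdot \frac{2}{4821} = \frac{252428}{4821}$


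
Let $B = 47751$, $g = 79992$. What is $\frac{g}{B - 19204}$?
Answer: $\frac{79992}{28547} \approx 2.8021$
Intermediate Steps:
$\frac{g}{B - 19204} = \frac{79992}{47751 - 19204} = \frac{79992}{28547}$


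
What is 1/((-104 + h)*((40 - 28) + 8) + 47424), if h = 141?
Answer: 1/48164 ≈ 2.0762e-5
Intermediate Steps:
1/((-104 + h)*((40 - 28) + 8) + 47424) = 1/((-104 + 141)*((40 - 28) + 8) + 47424) = 1/(37*(12 + 8) + 47424) = 1/(37*20 + 47424) = 1/(740 + 47424) = 1/48164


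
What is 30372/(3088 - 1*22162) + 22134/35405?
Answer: -108856124/112552495 ≈ -0.96716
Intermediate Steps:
30372/(3088 - 1*22162) + 22134/35405 = 30372/(3088 - 22162) + 22134*(1/35405) = 30372/(-19074) + 22134/35405 = 30372*(-1/19074) + 22134/35405 = -5062/3179 + 22134/35405 = -108856124/112552495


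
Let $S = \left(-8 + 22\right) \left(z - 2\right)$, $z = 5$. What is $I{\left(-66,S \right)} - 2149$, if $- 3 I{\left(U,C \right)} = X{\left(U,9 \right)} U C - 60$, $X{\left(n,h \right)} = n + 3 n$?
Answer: $-246065$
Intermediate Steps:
$X{\left(n,h \right)} = 4 n$
$S = 42$ ($S = \left(-8 + 22\right) \left(5 - 2\right) = 14 \cdot 3 = 42$)
$I{\left(U,C \right)} = 20 - \frac{4 C U^{2}}{3}$ ($I{\left(U,C \right)} = - \frac{4 U U C - 60}{3} = - \frac{4 U^{2} C - 60}{3} = - \frac{4 C U^{2} - 60}{3} = - \frac{-60 + 4 C U^{2}}{3} = 20 - \frac{4 C U^{2}}{3}$)
$I{\left(-66,S \right)} - 2149 = \left(20 - 56 \left(-66\right)^{2}\right) - 2149 = \left(20 - 56 \cdot 4356\right) - 2149 = \left(20 - 243936\right) - 2149 = -243916 - 2149 = -246065$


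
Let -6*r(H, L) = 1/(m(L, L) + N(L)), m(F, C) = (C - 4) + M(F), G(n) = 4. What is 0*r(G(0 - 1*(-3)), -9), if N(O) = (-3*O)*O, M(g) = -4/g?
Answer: 0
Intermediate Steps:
m(F, C) = -4 + C - 4/F (m(F, C) = (C - 4) - 4/F = (-4 + C) - 4/F = -4 + C - 4/F)
N(O) = -3*O²
r(H, L) = -1/(6*(-4 + L - 4/L - 3*L²)) (r(H, L) = -1/(6*((-4 + L - 4/L) - 3*L²)) = -1/(6*(-4 + L - 4/L - 3*L²)))
0*r(G(0 - 1*(-3)), -9) = 0*((⅙)*(-9)/(4 - 1*(-9)² + 3*(-9)³ + 4*(-9))) = 0*((⅙)*(-9)/(4 - 1*81 + 3*(-729) - 36)) = 0*((⅙)*(-9)/(4 - 81 - 2187 - 36)) = 0*((⅙)*(-9)/(-2300)) = 0*((⅙)*(-9)*(-1/2300)) = 0*(3/4600) = 0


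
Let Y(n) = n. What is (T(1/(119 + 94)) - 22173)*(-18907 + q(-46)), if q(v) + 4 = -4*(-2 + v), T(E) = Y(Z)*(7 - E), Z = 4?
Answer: 88295445191/213 ≈ 4.1453e+8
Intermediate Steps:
T(E) = 28 - 4*E (T(E) = 4*(7 - E) = 28 - 4*E)
q(v) = 4 - 4*v (q(v) = -4 - 4*(-2 + v) = -4 + (8 - 4*v) = 4 - 4*v)
(T(1/(119 + 94)) - 22173)*(-18907 + q(-46)) = ((28 - 4/(119 + 94)) - 22173)*(-18907 + (4 - 4*(-46))) = ((28 - 4/213) - 22173)*(-18907 + (4 + 184)) = ((28 - 4*1/213) - 22173)*(-18907 + 188) = ((28 - 4/213) - 22173)*(-18719) = (5960/213 - 22173)*(-18719) = -4716889/213*(-18719) = 88295445191/213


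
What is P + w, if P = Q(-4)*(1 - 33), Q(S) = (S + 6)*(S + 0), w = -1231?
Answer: -975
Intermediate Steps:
Q(S) = S*(6 + S) (Q(S) = (6 + S)*S = S*(6 + S))
P = 256 (P = (-4*(6 - 4))*(1 - 33) = -4*2*(-32) = -8*(-32) = 256)
P + w = 256 - 1231 = -975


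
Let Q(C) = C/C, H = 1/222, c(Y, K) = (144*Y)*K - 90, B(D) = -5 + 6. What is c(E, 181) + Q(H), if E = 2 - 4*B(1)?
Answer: -52217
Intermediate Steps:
B(D) = 1
E = -2 (E = 2 - 4*1 = 2 - 4 = -2)
c(Y, K) = -90 + 144*K*Y (c(Y, K) = 144*K*Y - 90 = -90 + 144*K*Y)
H = 1/222 ≈ 0.0045045
Q(C) = 1
c(E, 181) + Q(H) = (-90 + 144*181*(-2)) + 1 = (-90 - 52128) + 1 = -52218 + 1 = -52217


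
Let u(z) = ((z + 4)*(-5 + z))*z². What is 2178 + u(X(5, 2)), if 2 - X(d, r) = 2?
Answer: 2178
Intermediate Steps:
X(d, r) = 0 (X(d, r) = 2 - 1*2 = 2 - 2 = 0)
u(z) = z²*(-5 + z)*(4 + z) (u(z) = ((4 + z)*(-5 + z))*z² = ((-5 + z)*(4 + z))*z² = z²*(-5 + z)*(4 + z))
2178 + u(X(5, 2)) = 2178 + 0²*(-20 + 0² - 1*0) = 2178 + 0*(-20 + 0 + 0) = 2178 + 0*(-20) = 2178 + 0 = 2178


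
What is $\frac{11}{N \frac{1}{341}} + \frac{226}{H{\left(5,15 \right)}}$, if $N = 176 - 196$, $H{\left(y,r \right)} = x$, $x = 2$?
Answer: $- \frac{1491}{20} \approx -74.55$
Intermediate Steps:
$H{\left(y,r \right)} = 2$
$N = -20$ ($N = 176 - 196 = -20$)
$\frac{11}{N \frac{1}{341}} + \frac{226}{H{\left(5,15 \right)}} = \frac{11}{\left(-20\right) \frac{1}{341}} + \frac{226}{2} = \frac{11}{\left(-20\right) \frac{1}{341}} + 226 \cdot \frac{1}{2} = \frac{11}{- \frac{20}{341}} + 113 = 11 \left(- \frac{341}{20}\right) + 113 = - \frac{3751}{20} + 113 = - \frac{1491}{20}$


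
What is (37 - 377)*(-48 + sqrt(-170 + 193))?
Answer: 16320 - 340*sqrt(23) ≈ 14689.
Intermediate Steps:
(37 - 377)*(-48 + sqrt(-170 + 193)) = -340*(-48 + sqrt(23)) = 16320 - 340*sqrt(23)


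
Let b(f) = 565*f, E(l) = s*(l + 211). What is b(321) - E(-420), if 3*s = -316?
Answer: 478051/3 ≈ 1.5935e+5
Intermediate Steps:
s = -316/3 (s = (⅓)*(-316) = -316/3 ≈ -105.33)
E(l) = -66676/3 - 316*l/3 (E(l) = -316*(l + 211)/3 = -316*(211 + l)/3 = -66676/3 - 316*l/3)
b(321) - E(-420) = 565*321 - (-66676/3 - 316/3*(-420)) = 181365 - (-66676/3 + 44240) = 181365 - 1*66044/3 = 181365 - 66044/3 = 478051/3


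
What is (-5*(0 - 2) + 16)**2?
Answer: 676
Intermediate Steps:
(-5*(0 - 2) + 16)**2 = (-5*(-2) + 16)**2 = (10 + 16)**2 = 26**2 = 676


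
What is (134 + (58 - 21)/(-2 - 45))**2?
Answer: 39200121/2209 ≈ 17746.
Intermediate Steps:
(134 + (58 - 21)/(-2 - 45))**2 = (134 + 37/(-47))**2 = (134 + 37*(-1/47))**2 = (134 - 37/47)**2 = (6261/47)**2 = 39200121/2209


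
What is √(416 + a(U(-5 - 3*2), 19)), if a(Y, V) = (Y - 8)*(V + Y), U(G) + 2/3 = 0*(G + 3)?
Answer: √2314/3 ≈ 16.035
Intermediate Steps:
U(G) = -⅔ (U(G) = -⅔ + 0*(G + 3) = -⅔ + 0*(3 + G) = -⅔ + 0 = -⅔)
a(Y, V) = (-8 + Y)*(V + Y)
√(416 + a(U(-5 - 3*2), 19)) = √(416 + ((-⅔)² - 8*19 - 8*(-⅔) + 19*(-⅔))) = √(416 + (4/9 - 152 + 16/3 - 38/3)) = √(416 - 1430/9) = √(2314/9) = √2314/3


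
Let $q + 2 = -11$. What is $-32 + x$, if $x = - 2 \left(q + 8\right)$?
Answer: $-22$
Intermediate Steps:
$q = -13$ ($q = -2 - 11 = -13$)
$x = 10$ ($x = - 2 \left(-13 + 8\right) = \left(-2\right) \left(-5\right) = 10$)
$-32 + x = -32 + 10 = -22$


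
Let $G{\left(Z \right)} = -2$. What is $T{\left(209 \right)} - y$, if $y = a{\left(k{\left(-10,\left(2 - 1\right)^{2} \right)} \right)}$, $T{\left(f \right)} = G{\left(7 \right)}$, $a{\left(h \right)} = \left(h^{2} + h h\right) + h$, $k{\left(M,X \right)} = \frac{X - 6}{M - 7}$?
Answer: $- \frac{713}{289} \approx -2.4671$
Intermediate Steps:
$k{\left(M,X \right)} = \frac{-6 + X}{-7 + M}$
$a{\left(h \right)} = h + 2 h^{2}$ ($a{\left(h \right)} = \left(h^{2} + h^{2}\right) + h = 2 h^{2} + h = h + 2 h^{2}$)
$T{\left(f \right)} = -2$
$y = \frac{135}{289}$ ($y = \frac{-6 + \left(2 - 1\right)^{2}}{-7 - 10} \left(1 + 2 \frac{-6 + \left(2 - 1\right)^{2}}{-7 - 10}\right) = \frac{-6 + 1^{2}}{-17} \left(1 + 2 \frac{-6 + 1^{2}}{-17}\right) = - \frac{-6 + 1}{17} \left(1 + 2 \left(- \frac{-6 + 1}{17}\right)\right) = \left(- \frac{1}{17}\right) \left(-5\right) \left(1 + 2 \left(\left(- \frac{1}{17}\right) \left(-5\right)\right)\right) = \frac{5 \left(1 + 2 \cdot \frac{5}{17}\right)}{17} = \frac{5 \left(1 + \frac{10}{17}\right)}{17} = \frac{5}{17} \cdot \frac{27}{17} = \frac{135}{289} \approx 0.46713$)
$T{\left(209 \right)} - y = -2 - \frac{135}{289} = - \frac{713}{289}$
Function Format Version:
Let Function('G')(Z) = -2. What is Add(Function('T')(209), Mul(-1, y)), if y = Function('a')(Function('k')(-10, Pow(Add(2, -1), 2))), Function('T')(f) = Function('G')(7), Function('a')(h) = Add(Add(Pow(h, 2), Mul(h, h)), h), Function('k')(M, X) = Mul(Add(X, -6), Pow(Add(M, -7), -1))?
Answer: Rational(-713, 289) ≈ -2.4671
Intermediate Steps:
Function('k')(M, X) = Mul(Pow(Add(-7, M), -1), Add(-6, X)) (Function('k')(M, X) = Mul(Add(-6, X), Pow(Add(-7, M), -1)) = Mul(Pow(Add(-7, M), -1), Add(-6, X)))
Function('a')(h) = Add(h, Mul(2, Pow(h, 2))) (Function('a')(h) = Add(Add(Pow(h, 2), Pow(h, 2)), h) = Add(Mul(2, Pow(h, 2)), h) = Add(h, Mul(2, Pow(h, 2))))
Function('T')(f) = -2
y = Rational(135, 289) (y = Mul(Mul(Pow(Add(-7, -10), -1), Add(-6, Pow(Add(2, -1), 2))), Add(1, Mul(2, Mul(Pow(Add(-7, -10), -1), Add(-6, Pow(Add(2, -1), 2)))))) = Mul(Mul(Pow(-17, -1), Add(-6, Pow(1, 2))), Add(1, Mul(2, Mul(Pow(-17, -1), Add(-6, Pow(1, 2)))))) = Mul(Mul(Rational(-1, 17), Add(-6, 1)), Add(1, Mul(2, Mul(Rational(-1, 17), Add(-6, 1))))) = Mul(Mul(Rational(-1, 17), -5), Add(1, Mul(2, Mul(Rational(-1, 17), -5)))) = Mul(Rational(5, 17), Add(1, Mul(2, Rational(5, 17)))) = Mul(Rational(5, 17), Add(1, Rational(10, 17))) = Mul(Rational(5, 17), Rational(27, 17)) = Rational(135, 289) ≈ 0.46713)
Add(Function('T')(209), Mul(-1, y)) = Add(-2, Mul(-1, Rational(135, 289))) = Add(-2, Rational(-135, 289)) = Rational(-713, 289)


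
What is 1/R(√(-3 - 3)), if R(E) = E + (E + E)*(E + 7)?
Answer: -√6/(-90*I + 12*√6) ≈ -0.0080321 - 0.024593*I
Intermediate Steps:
R(E) = E + 2*E*(7 + E) (R(E) = E + (2*E)*(7 + E) = E + 2*E*(7 + E))
1/R(√(-3 - 3)) = 1/(√(-3 - 3)*(15 + 2*√(-3 - 3))) = 1/(√(-6)*(15 + 2*√(-6))) = 1/((I*√6)*(15 + 2*(I*√6))) = 1/((I*√6)*(15 + 2*I*√6)) = 1/(I*√6*(15 + 2*I*√6)) = -I*√6/(6*(15 + 2*I*√6))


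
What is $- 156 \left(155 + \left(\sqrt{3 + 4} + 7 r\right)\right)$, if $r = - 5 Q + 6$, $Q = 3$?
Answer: $-14352 - 156 \sqrt{7} \approx -14765.0$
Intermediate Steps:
$r = -9$ ($r = \left(-5\right) 3 + 6 = -15 + 6 = -9$)
$- 156 \left(155 + \left(\sqrt{3 + 4} + 7 r\right)\right) = - 156 \left(155 + \left(\sqrt{3 + 4} + 7 \left(-9\right)\right)\right) = - 156 \left(155 - \left(63 - \sqrt{7}\right)\right) = - 156 \left(92 + \sqrt{7}\right) = -14352 - 156 \sqrt{7}$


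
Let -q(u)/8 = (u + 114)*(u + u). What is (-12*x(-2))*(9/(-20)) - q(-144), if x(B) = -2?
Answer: 345546/5 ≈ 69109.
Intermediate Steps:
q(u) = -16*u*(114 + u) (q(u) = -8*(u + 114)*(u + u) = -8*(114 + u)*2*u = -16*u*(114 + u))
(-12*x(-2))*(9/(-20)) - q(-144) = (-12*(-2))*(9/(-20)) - (-16)*(-144)*(114 - 144) = 24*(9*(-1/20)) - (-16)*(-144)*(-30) = 24*(-9/20) - 1*(-69120) = -54/5 + 69120 = 345546/5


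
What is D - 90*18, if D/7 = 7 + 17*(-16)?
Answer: -3475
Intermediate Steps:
D = -1855 (D = 7*(7 + 17*(-16)) = 7*(7 - 272) = 7*(-265) = -1855)
D - 90*18 = -1855 - 90*18 = -1855 - 1620 = -3475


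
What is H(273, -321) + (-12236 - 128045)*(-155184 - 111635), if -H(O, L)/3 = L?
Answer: 37429637102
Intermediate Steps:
H(O, L) = -3*L
H(273, -321) + (-12236 - 128045)*(-155184 - 111635) = -3*(-321) + (-12236 - 128045)*(-155184 - 111635) = 963 - 140281*(-266819) = 963 + 37429636139 = 37429637102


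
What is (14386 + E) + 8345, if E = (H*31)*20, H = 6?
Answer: 26451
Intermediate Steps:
E = 3720 (E = (6*31)*20 = 186*20 = 3720)
(14386 + E) + 8345 = (14386 + 3720) + 8345 = 18106 + 8345 = 26451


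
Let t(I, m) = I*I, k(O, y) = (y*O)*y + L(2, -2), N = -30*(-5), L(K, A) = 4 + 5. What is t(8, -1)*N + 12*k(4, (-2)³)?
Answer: 12780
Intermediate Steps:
L(K, A) = 9
N = 150
k(O, y) = 9 + O*y² (k(O, y) = (y*O)*y + 9 = (O*y)*y + 9 = O*y² + 9 = 9 + O*y²)
t(I, m) = I²
t(8, -1)*N + 12*k(4, (-2)³) = 8²*150 + 12*(9 + 4*((-2)³)²) = 64*150 + 12*(9 + 4*(-8)²) = 9600 + 12*(9 + 4*64) = 9600 + 12*(9 + 256) = 9600 + 12*265 = 9600 + 3180 = 12780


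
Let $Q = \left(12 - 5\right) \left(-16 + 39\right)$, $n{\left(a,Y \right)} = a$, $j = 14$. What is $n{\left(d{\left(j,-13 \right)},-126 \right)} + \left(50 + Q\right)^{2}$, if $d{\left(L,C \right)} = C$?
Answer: $44508$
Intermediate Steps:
$Q = 161$ ($Q = 7 \cdot 23 = 161$)
$n{\left(d{\left(j,-13 \right)},-126 \right)} + \left(50 + Q\right)^{2} = -13 + \left(50 + 161\right)^{2} = -13 + 211^{2} = -13 + 44521 = 44508$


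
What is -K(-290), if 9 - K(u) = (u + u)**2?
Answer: 336391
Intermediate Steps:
K(u) = 9 - 4*u**2 (K(u) = 9 - (u + u)**2 = 9 - (2*u)**2 = 9 - 4*u**2)
-K(-290) = -(9 - 4*(-290)**2) = -(9 - 4*84100) = -(9 - 336400) = -1*(-336391) = 336391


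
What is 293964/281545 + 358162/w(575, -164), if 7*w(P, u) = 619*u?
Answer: -30728590573/1299151010 ≈ -23.653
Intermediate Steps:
w(P, u) = 619*u/7 (w(P, u) = (619*u)/7 = 619*u/7)
293964/281545 + 358162/w(575, -164) = 293964/281545 + 358162/(((619/7)*(-164))) = 293964*(1/281545) + 358162/(-101516/7) = 26724/25595 + 358162*(-7/101516) = 26724/25595 - 1253567/50758 = -30728590573/1299151010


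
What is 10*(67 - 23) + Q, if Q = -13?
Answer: 427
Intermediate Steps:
10*(67 - 23) + Q = 10*(67 - 23) - 13 = 10*44 - 13 = 440 - 13 = 427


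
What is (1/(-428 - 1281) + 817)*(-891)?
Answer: -1244060532/1709 ≈ -7.2795e+5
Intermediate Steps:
(1/(-428 - 1281) + 817)*(-891) = (1/(-1709) + 817)*(-891) = (-1/1709 + 817)*(-891) = (1396252/1709)*(-891) = -1244060532/1709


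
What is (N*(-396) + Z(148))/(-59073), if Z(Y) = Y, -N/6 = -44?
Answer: 104396/59073 ≈ 1.7672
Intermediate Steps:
N = 264 (N = -6*(-44) = 264)
(N*(-396) + Z(148))/(-59073) = (264*(-396) + 148)/(-59073) = (-104544 + 148)*(-1/59073) = -104396*(-1/59073) = 104396/59073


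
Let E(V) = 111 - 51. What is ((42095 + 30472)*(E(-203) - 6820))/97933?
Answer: -44595720/8903 ≈ -5009.1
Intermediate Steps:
E(V) = 60
((42095 + 30472)*(E(-203) - 6820))/97933 = ((42095 + 30472)*(60 - 6820))/97933 = (72567*(-6760))*(1/97933) = -490552920*1/97933 = -44595720/8903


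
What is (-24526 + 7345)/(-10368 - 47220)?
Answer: 5727/19196 ≈ 0.29834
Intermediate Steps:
(-24526 + 7345)/(-10368 - 47220) = -17181/(-57588) = -17181*(-1/57588) = 5727/19196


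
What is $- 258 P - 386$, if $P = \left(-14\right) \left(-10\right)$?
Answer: $-36506$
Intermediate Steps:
$P = 140$
$- 258 P - 386 = \left(-258\right) 140 - 386 = -36120 - 386 = -36506$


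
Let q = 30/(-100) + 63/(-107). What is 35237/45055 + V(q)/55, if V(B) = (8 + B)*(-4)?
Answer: 70240347/265148675 ≈ 0.26491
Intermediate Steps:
q = -951/1070 (q = 30*(-1/100) + 63*(-1/107) = -3/10 - 63/107 = -951/1070 ≈ -0.88879)
V(B) = -32 - 4*B
35237/45055 + V(q)/55 = 35237/45055 + (-32 - 4*(-951/1070))/55 = 35237*(1/45055) + (-32 + 1902/535)*(1/55) = 35237/45055 - 15218/535*1/55 = 35237/45055 - 15218/29425 = 70240347/265148675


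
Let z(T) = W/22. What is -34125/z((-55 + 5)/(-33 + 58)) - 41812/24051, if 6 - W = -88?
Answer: -9030109289/1130397 ≈ -7988.4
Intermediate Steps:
W = 94 (W = 6 - 1*(-88) = 6 + 88 = 94)
z(T) = 47/11 (z(T) = 94/22 = 94*(1/22) = 47/11)
-34125/z((-55 + 5)/(-33 + 58)) - 41812/24051 = -34125/47/11 - 41812/24051 = -34125*11/47 - 41812*1/24051 = -375375/47 - 41812/24051 = -9030109289/1130397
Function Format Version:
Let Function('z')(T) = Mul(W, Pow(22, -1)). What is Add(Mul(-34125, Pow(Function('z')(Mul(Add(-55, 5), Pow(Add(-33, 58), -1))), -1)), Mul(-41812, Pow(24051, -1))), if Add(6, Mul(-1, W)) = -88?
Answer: Rational(-9030109289, 1130397) ≈ -7988.4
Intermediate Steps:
W = 94 (W = Add(6, Mul(-1, -88)) = Add(6, 88) = 94)
Function('z')(T) = Rational(47, 11) (Function('z')(T) = Mul(94, Pow(22, -1)) = Mul(94, Rational(1, 22)) = Rational(47, 11))
Add(Mul(-34125, Pow(Function('z')(Mul(Add(-55, 5), Pow(Add(-33, 58), -1))), -1)), Mul(-41812, Pow(24051, -1))) = Add(Mul(-34125, Pow(Rational(47, 11), -1)), Mul(-41812, Pow(24051, -1))) = Add(Mul(-34125, Rational(11, 47)), Mul(-41812, Rational(1, 24051))) = Add(Rational(-375375, 47), Rational(-41812, 24051)) = Rational(-9030109289, 1130397)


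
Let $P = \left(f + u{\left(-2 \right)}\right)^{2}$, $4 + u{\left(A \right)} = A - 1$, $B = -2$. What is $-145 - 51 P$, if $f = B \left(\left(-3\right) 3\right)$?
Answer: $-6316$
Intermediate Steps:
$u{\left(A \right)} = -5 + A$ ($u{\left(A \right)} = -4 + \left(A - 1\right) = -4 + \left(-1 + A\right) = -5 + A$)
$f = 18$ ($f = - 2 \left(\left(-3\right) 3\right) = \left(-2\right) \left(-9\right) = 18$)
$P = 121$ ($P = \left(18 - 7\right)^{2} = 11^{2} = 121$)
$-145 - 51 P = -145 - 6171 = -6316$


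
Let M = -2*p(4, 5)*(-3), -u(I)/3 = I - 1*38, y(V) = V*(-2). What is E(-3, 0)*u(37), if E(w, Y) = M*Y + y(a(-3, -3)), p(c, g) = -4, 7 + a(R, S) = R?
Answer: 60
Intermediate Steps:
a(R, S) = -7 + R
y(V) = -2*V
u(I) = 114 - 3*I (u(I) = -3*(I - 1*38) = -3*(I - 38) = -3*(-38 + I) = 114 - 3*I)
M = -24 (M = -2*(-4)*(-3) = 8*(-3) = -24)
E(w, Y) = 20 - 24*Y (E(w, Y) = -24*Y - 2*(-7 - 3) = -24*Y - 2*(-10) = -24*Y + 20 = 20 - 24*Y)
E(-3, 0)*u(37) = (20 - 24*0)*(114 - 3*37) = (20 + 0)*(114 - 111) = 20*3 = 60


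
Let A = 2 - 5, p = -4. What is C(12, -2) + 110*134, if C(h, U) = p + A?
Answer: 14733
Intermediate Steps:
A = -3
C(h, U) = -7 (C(h, U) = -4 - 3 = -7)
C(12, -2) + 110*134 = -7 + 110*134 = -7 + 14740 = 14733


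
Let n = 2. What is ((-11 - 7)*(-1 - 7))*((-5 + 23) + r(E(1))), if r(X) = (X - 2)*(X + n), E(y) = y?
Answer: 2160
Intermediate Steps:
r(X) = (-2 + X)*(2 + X) (r(X) = (X - 2)*(X + 2) = (-2 + X)*(2 + X))
((-11 - 7)*(-1 - 7))*((-5 + 23) + r(E(1))) = ((-11 - 7)*(-1 - 7))*((-5 + 23) + (-4 + 1²)) = (-18*(-8))*(18 + (-4 + 1)) = 144*(18 - 3) = 144*15 = 2160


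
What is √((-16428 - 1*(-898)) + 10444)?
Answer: I*√5086 ≈ 71.316*I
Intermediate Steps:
√((-16428 - 1*(-898)) + 10444) = √((-16428 + 898) + 10444) = √(-15530 + 10444) = √(-5086) = I*√5086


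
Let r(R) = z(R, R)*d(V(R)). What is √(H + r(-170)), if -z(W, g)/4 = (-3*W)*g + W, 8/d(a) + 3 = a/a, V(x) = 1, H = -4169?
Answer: I*√1394089 ≈ 1180.7*I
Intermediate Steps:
d(a) = -4 (d(a) = 8/(-3 + a/a) = 8/(-3 + 1) = 8/(-2) = 8*(-½) = -4)
z(W, g) = -4*W + 12*W*g (z(W, g) = -4*((-3*W)*g + W) = -4*(-3*W*g + W) = -4*(W - 3*W*g) = -4*W + 12*W*g)
r(R) = -16*R*(-1 + 3*R) (r(R) = (4*R*(-1 + 3*R))*(-4) = -16*R*(-1 + 3*R))
√(H + r(-170)) = √(-4169 + 16*(-170)*(1 - 3*(-170))) = √(-4169 + 16*(-170)*(1 + 510)) = √(-4169 + 16*(-170)*511) = √(-4169 - 1389920) = √(-1394089) = I*√1394089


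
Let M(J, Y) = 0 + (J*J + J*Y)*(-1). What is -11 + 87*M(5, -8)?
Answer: 1294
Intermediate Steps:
M(J, Y) = -J² - J*Y (M(J, Y) = 0 + (J² + J*Y)*(-1) = 0 + (-J² - J*Y) = -J² - J*Y)
-11 + 87*M(5, -8) = -11 + 87*(-1*5*(5 - 8)) = -11 + 87*(-1*5*(-3)) = -11 + 87*15 = -11 + 1305 = 1294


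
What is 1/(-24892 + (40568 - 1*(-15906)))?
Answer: 1/31582 ≈ 3.1664e-5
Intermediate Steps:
1/(-24892 + (40568 - 1*(-15906))) = 1/(-24892 + (40568 + 15906)) = 1/(-24892 + 56474) = 1/31582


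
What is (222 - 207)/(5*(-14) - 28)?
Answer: -15/98 ≈ -0.15306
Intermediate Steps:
(222 - 207)/(5*(-14) - 28) = 15/(-70 - 28) = 15/(-98) = 15*(-1/98) = -15/98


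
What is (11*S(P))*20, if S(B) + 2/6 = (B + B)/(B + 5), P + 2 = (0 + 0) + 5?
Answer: 275/3 ≈ 91.667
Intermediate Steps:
P = 3 (P = -2 + ((0 + 0) + 5) = -2 + (0 + 5) = -2 + 5 = 3)
S(B) = -⅓ + 2*B/(5 + B) (S(B) = -⅓ + (B + B)/(B + 5) = -⅓ + (2*B)/(5 + B) = -⅓ + 2*B/(5 + B))
(11*S(P))*20 = (11*(5*(-1 + 3)/(3*(5 + 3))))*20 = (11*((5/3)*2/8))*20 = (11*((5/3)*(⅛)*2))*20 = (11*(5/12))*20 = (55/12)*20 = 275/3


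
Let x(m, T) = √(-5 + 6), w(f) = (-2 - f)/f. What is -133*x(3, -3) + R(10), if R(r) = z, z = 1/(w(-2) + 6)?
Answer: -797/6 ≈ -132.83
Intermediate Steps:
w(f) = (-2 - f)/f
x(m, T) = 1 (x(m, T) = √1 = 1)
z = ⅙ (z = 1/((-2 - 1*(-2))/(-2) + 6) = 1/(-(-2 + 2)/2 + 6) = 1/(-½*0 + 6) = 1/(0 + 6) = 1/6 = ⅙ ≈ 0.16667)
R(r) = ⅙
-133*x(3, -3) + R(10) = -133*1 + ⅙ = -133 + ⅙ = -797/6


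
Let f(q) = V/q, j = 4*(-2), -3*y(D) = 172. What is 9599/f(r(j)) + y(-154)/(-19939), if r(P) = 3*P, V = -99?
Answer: 510385860/219329 ≈ 2327.0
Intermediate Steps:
y(D) = -172/3 (y(D) = -⅓*172 = -172/3)
j = -8
f(q) = -99/q
9599/f(r(j)) + y(-154)/(-19939) = 9599/((-99/(3*(-8)))) - 172/3/(-19939) = 9599/((-99/(-24))) - 172/3*(-1/19939) = 9599/((-99*(-1/24))) + 172/59817 = 9599/(33/8) + 172/59817 = 9599*(8/33) + 172/59817 = 76792/33 + 172/59817 = 510385860/219329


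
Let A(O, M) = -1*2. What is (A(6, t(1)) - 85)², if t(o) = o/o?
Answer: 7569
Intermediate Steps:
t(o) = 1
A(O, M) = -2
(A(6, t(1)) - 85)² = (-2 - 85)² = (-87)² = 7569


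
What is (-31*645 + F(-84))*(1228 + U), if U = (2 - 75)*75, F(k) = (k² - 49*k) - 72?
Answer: 37777065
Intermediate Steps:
F(k) = -72 + k² - 49*k
U = -5475 (U = -73*75 = -5475)
(-31*645 + F(-84))*(1228 + U) = (-31*645 + (-72 + (-84)² - 49*(-84)))*(1228 - 5475) = (-19995 + (-72 + 7056 + 4116))*(-4247) = (-19995 + 11100)*(-4247) = -8895*(-4247) = 37777065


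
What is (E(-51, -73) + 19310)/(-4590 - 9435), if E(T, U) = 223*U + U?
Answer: -58/275 ≈ -0.21091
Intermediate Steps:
E(T, U) = 224*U
(E(-51, -73) + 19310)/(-4590 - 9435) = (224*(-73) + 19310)/(-4590 - 9435) = (-16352 + 19310)/(-14025) = 2958*(-1/14025) = -58/275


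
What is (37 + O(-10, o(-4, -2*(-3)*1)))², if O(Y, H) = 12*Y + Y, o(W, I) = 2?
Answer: 8649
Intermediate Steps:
O(Y, H) = 13*Y
(37 + O(-10, o(-4, -2*(-3)*1)))² = (37 + 13*(-10))² = (37 - 130)² = (-93)² = 8649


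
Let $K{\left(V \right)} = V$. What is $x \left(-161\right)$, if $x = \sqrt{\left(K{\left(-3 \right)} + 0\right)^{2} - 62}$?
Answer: $- 161 i \sqrt{53} \approx - 1172.1 i$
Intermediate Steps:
$x = i \sqrt{53}$ ($x = \sqrt{\left(-3 + 0\right)^{2} - 62} = \sqrt{\left(-3\right)^{2} - 62} = \sqrt{9 - 62} = \sqrt{-53} = i \sqrt{53} \approx 7.2801 i$)
$x \left(-161\right) = i \sqrt{53} \left(-161\right) = - 161 i \sqrt{53}$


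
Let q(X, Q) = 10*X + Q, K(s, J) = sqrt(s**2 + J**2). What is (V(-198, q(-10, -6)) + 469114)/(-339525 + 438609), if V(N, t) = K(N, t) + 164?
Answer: 78213/16514 + sqrt(12610)/49542 ≈ 4.7384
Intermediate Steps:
K(s, J) = sqrt(J**2 + s**2)
q(X, Q) = Q + 10*X
V(N, t) = 164 + sqrt(N**2 + t**2) (V(N, t) = sqrt(t**2 + N**2) + 164 = sqrt(N**2 + t**2) + 164 = 164 + sqrt(N**2 + t**2))
(V(-198, q(-10, -6)) + 469114)/(-339525 + 438609) = ((164 + sqrt((-198)**2 + (-6 + 10*(-10))**2)) + 469114)/(-339525 + 438609) = ((164 + sqrt(39204 + (-6 - 100)**2)) + 469114)/99084 = ((164 + sqrt(39204 + (-106)**2)) + 469114)*(1/99084) = ((164 + sqrt(39204 + 11236)) + 469114)*(1/99084) = ((164 + sqrt(50440)) + 469114)*(1/99084) = ((164 + 2*sqrt(12610)) + 469114)*(1/99084) = (469278 + 2*sqrt(12610))*(1/99084) = 78213/16514 + sqrt(12610)/49542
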